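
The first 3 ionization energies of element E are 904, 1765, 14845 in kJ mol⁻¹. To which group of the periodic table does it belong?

Group 2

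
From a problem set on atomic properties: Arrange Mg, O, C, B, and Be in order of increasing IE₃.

B < C < O < Mg < Be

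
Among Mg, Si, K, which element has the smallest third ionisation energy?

Si

The third ionization energy removes an electron from the +2 ion. For each element: Mg²⁺ is the bare [Ne] core; Si²⁺ still has 2 valence electrons; K²⁺ is already 1 electron into the core.
Pulling an electron out of a noble-gas core costs far more than removing a remaining valence electron, so K and Mg sit at the high end of IE_3.
Tabulated IE_3 (kJ/mol): Mg 7733, Si 3232, K 4420.
Hence IE_3: Si < K < Mg.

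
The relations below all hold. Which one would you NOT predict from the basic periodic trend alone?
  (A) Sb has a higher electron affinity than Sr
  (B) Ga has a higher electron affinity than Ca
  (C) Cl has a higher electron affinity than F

The general trend: electron affinity increases across a period and decreases down a group.
(A) Sb (period 5, group 15) vs Sr (period 5, group 2): the stated order agrees with the simple trend.
(B) Ga (period 4, group 13) vs Ca (period 4, group 2): the stated order agrees with the simple trend.
(C) Cl (period 3, group 17) vs F (period 2, group 17): the stated order contradicts the simple trend.
The exception is (C): F's small 2p subshell makes the incoming electron feel strong e⁻–e⁻ repulsion, so Cl actually releases more energy on gaining an electron.

(C)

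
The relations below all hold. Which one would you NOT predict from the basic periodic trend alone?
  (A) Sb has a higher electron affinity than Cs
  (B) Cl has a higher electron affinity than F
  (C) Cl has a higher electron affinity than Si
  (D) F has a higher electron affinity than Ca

The general trend: electron affinity increases across a period and decreases down a group.
(A) Sb (period 5, group 15) vs Cs (period 6, group 1): the stated order agrees with the simple trend.
(B) Cl (period 3, group 17) vs F (period 2, group 17): the stated order contradicts the simple trend.
(C) Cl (period 3, group 17) vs Si (period 3, group 14): the stated order agrees with the simple trend.
(D) F (period 2, group 17) vs Ca (period 4, group 2): the stated order agrees with the simple trend.
The exception is (B): F's small 2p subshell makes the incoming electron feel strong e⁻–e⁻ repulsion, so Cl actually releases more energy on gaining an electron.

(B)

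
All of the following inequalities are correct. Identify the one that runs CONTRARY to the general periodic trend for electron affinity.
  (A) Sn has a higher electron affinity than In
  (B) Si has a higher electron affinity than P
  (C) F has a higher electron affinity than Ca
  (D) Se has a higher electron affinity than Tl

(B)

The general trend: electron affinity increases across a period and decreases down a group.
(A) Sn (period 5, group 14) vs In (period 5, group 13): the stated order agrees with the simple trend.
(B) Si (period 3, group 14) vs P (period 3, group 15): the stated order contradicts the simple trend.
(C) F (period 2, group 17) vs Ca (period 4, group 2): the stated order agrees with the simple trend.
(D) Se (period 4, group 16) vs Tl (period 6, group 13): the stated order agrees with the simple trend.
The exception is (B): adding an electron to P's half-filled 3p³ is unfavourable, so Si (3p²) has the more exothermic EA.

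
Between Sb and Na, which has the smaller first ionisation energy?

Na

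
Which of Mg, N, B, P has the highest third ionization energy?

The third ionization energy removes an electron from the +2 ion. For each element: Mg²⁺ is the bare [Ne] core; N²⁺ still has 3 valence electrons; B²⁺ still has 1 valence electron; P²⁺ still has 3 valence electrons.
Breaking into a closed-shell core is much more expensive than removing a leftover valence electron — Mg has the largest IE_3 here.
Valence configurations: N²⁺ [He]2s²2p¹, B²⁺ [He]2s¹, P²⁺ [Ne]3s²3p¹.
Approximate IE_3 values (kJ/mol): Mg 7733, N 4578, B 3660, P 2914.
Hence IE_3: P < B < N < Mg.

Mg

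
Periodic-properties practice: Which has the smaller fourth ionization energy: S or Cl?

S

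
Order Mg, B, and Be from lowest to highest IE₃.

After 2 electrons have been removed, what remains? Mg²⁺ is the bare [Ne] core; B²⁺ still has 1 valence electron; Be²⁺ is the bare [He] core.
Core electrons are held far more tightly than valence electrons, so Mg and Be top the IE_3 order.
Tabulated IE_3 (kJ/mol): Mg 7733, B 3660, Be 14849.
So the third ionization energies run B < Mg < Be.

B, Mg, Be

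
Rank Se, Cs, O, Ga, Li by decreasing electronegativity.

O > Se > Ga > Li > Cs

Li is in period 2, group 1; O is in period 2, group 16; Ga is in period 4, group 13; Se is in period 4, group 16; Cs is in period 6, group 1.
Electronegativity increases across a period and decreases down a group, tracking effective nuclear charge and atomic size.
Here both period and group differ, so the two effects have to be weighed against each other.
Li > Cs: they share group 1; the group trend gives Li the larger value.
Ga > Li: the two effects oppose for this pair; the across-period effect wins (1.81 vs 0.98).
Se > Ga: Se lies to the right of Ga in period 4, so the across-period effect alone puts Se higher.
O > Se: they share group 16; the group trend gives O the larger value.
Tabulated electronegativity (Pauling): Li 0.98, O 3.44, Ga 1.81, Se 2.55, Cs 0.79.
So from highest to lowest: O > Se > Ga > Li > Cs.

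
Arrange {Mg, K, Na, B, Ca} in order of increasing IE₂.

Ca < Mg < B < K < Na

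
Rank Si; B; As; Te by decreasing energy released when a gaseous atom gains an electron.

Electron affinity generally becomes more exothermic across a period toward the halogens and less exothermic down a group.
These sit on a diagonal, where the across-period and down-group effects partly cancel.
As > B: period and group pull opposite ways; the across-period shift dominates (78 vs 27 kJ/mol).
Si > As: period and group pull opposite ways; the down-group shift dominates (134 vs 78 kJ/mol).
Te > Si: the two effects oppose for this pair; the across-period effect wins (190 vs 134 kJ/mol).
Approximate values (kJ/mol): B 27, Si 134, As 78, Te 190.
So from highest to lowest: Te > Si > As > B.

Te > Si > As > B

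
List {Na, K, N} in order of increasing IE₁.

K < Na < N

N is in period 2, group 15; Na is in period 3, group 1; K is in period 4, group 1.
Across a period the outer electron is held more tightly (higher IE₁); down a group it sits in a higher shell, more shielded, and comes off more easily.
These span different periods and groups, so the two trends combine.
Na > K: they share group 1; the group trend gives Na the larger value.
N > Na: relative to Na, both the across-period and down-group shifts push N's first ionization energy up.
For reference (kJ/mol): N 1402, Na 496, K 419.
So from lowest to highest: K < Na < N.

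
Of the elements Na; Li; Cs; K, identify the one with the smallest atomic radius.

Li

Radius decreases left→right (rising Z_eff, same n) and increases top→bottom (higher n).
All are in group 1, so atomic radius increases down the group.
The smallest atomic radius among these belongs to Li.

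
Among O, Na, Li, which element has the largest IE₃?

The third ionization energy removes an electron from the +2 ion. For each element: O²⁺ still has 4 valence electrons; Na²⁺ is already 1 electron into the core; Li²⁺ is already 1 electron into the core.
Pulling an electron out of a noble-gas core costs far more than removing a remaining valence electron, so Na and Li sit at the high end of IE_3.
Tabulated IE_3 (kJ/mol): O 5300, Na 6910, Li 11815.
So the third ionization energies run O < Na < Li.

Li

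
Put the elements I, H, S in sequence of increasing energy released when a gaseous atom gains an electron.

H < S < I

H is in period 1, group 1; S is in period 3, group 16; I is in period 5, group 17.
Atoms with high Z_eff and room in the valence shell (especially the halogens) have the most exothermic electron affinities.
Neither a single period nor a single group — weigh both effects.
S > H: period and group pull opposite ways; the across-period shift dominates (200 vs 73 kJ/mol).
I > S: period and group pull opposite ways; the across-period shift dominates (295 vs 200 kJ/mol).
For reference (kJ/mol): H 73, S 200, I 295.
So from lowest to highest: H < S < I.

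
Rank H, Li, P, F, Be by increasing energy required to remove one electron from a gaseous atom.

Li, Be, P, H, F

H is in period 1, group 1; Li is in period 2, group 1; Be is in period 2, group 2; F is in period 2, group 17; P is in period 3, group 15.
Removing the outermost electron gets harder across a period and easier down a group.
These span different periods and groups, so the two trends combine.
Be > Li: Be lies to the right of Li in period 2, so the across-period effect alone puts Be higher.
P > Be: the two effects oppose for this pair; the across-period effect wins (1012 vs 900 kJ/mol).
H > P: period and group pull opposite ways; the down-group shift dominates (1312 vs 1012 kJ/mol).
F > H: the two effects oppose for this pair; the across-period effect wins (1681 vs 1312 kJ/mol).
Tabulated first ionization energy (kJ/mol): H 1312, Li 520, Be 900, F 1681, P 1012.
So from lowest to highest: Li < Be < P < H < F.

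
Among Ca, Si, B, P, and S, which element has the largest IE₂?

B

IE_2 is the cost of taking one more electron from the +1 cation: Ca⁺ still has 1 valence electron; Si⁺ still has 3 valence electrons; B⁺ still has 2 valence electrons; P⁺ still has 4 valence electrons; S⁺ still has 5 valence electrons.
All are still removing valence electrons, so compare the +1 ions as you would atoms: IE_2 generally rises across a period (higher Z_eff) and falls down a group (larger shell), subject to the usual subshell exceptions.
Valence configurations: Ca⁺ [Ar]4s¹, Si⁺ [Ne]3s²3p¹, B⁺ [He]2s², P⁺ [Ne]3s²3p², S⁺ [Ne]3s²3p³.
The numbers (kJ/mol): Ca 1145, Si 1577, B 2427, P 1907, S 2252.
So the second ionization energies run Ca < Si < P < S < B.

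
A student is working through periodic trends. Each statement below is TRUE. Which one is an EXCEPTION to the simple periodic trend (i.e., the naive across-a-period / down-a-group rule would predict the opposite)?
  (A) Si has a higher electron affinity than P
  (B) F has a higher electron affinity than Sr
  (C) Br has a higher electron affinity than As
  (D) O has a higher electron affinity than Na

The general trend: electron affinity increases across a period and decreases down a group.
(A) Si (period 3, group 14) vs P (period 3, group 15): the stated order contradicts the simple trend.
(B) F (period 2, group 17) vs Sr (period 5, group 2): the stated order agrees with the simple trend.
(C) Br (period 4, group 17) vs As (period 4, group 15): the stated order agrees with the simple trend.
(D) O (period 2, group 16) vs Na (period 3, group 1): the stated order agrees with the simple trend.
The exception is (A): adding an electron to P's half-filled 3p³ is unfavourable, so Si (3p²) has the more exothermic EA.

(A)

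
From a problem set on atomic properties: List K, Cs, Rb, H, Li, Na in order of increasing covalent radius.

Atomic radius shrinks across a period as nuclear charge pulls the same shell inward, and grows down a group as new shells are added.
All are in group 1, so atomic radius increases down the group.
So from smallest to largest: H < Li < Na < K < Rb < Cs.

H, Li, Na, K, Rb, Cs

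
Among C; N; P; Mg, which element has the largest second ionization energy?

IE_2 is the cost of taking one more electron from the +1 cation: C⁺ still has 3 valence electrons; N⁺ still has 4 valence electrons; P⁺ still has 4 valence electrons; Mg⁺ still has 1 valence electron.
All are still removing valence electrons, so compare the +1 ions as you would atoms: IE_2 generally rises across a period (higher Z_eff) and falls down a group (larger shell), subject to the usual subshell exceptions.
Valence configurations: C⁺ [He]2s²2p¹, N⁺ [He]2s²2p², P⁺ [Ne]3s²3p², Mg⁺ [Ne]3s¹.
Tabulated IE_2 (kJ/mol): C 2353, N 2856, P 1907, Mg 1451.
Putting it together, IE_2: Mg < P < C < N.

N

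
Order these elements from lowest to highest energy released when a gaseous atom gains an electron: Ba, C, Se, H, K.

Ba < K < H < C < Se

H is in period 1, group 1; C is in period 2, group 14; K is in period 4, group 1; Se is in period 4, group 16; Ba is in period 6, group 2.
EA tends to increase across a period and decrease down a group, though the pattern is less regular than for IE or radius.
Neither a single period nor a single group — weigh both effects.
K > Ba: the two effects oppose for this pair; the down-group effect wins (48 vs 14 kJ/mol).
H > K: H sits above K in group 1, so the down-group effect alone puts H higher.
C > H: period and group pull opposite ways; the across-period shift dominates (122 vs 73 kJ/mol).
Se > C: the two effects oppose for this pair; the across-period effect wins (195 vs 122 kJ/mol).
Tabulated electron affinity (kJ/mol): H 73, C 122, K 48, Se 195, Ba 14.
So from lowest to highest: Ba < K < H < C < Se.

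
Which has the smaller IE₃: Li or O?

O

After 2 electrons have been removed, what remains? Li²⁺ is already 1 electron into the core; O²⁺ still has 4 valence electrons.
Breaking into a closed-shell core is much more expensive than removing a leftover valence electron — Li has the largest IE_3 here.
Approximate IE_3 values (kJ/mol): Li 11815, O 5300.
Hence IE_3: O < Li.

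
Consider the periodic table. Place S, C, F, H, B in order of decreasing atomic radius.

Moving right in a period, electrons are added to the same shell under a stronger nuclear pull, so atoms get smaller; moving down, a new shell is opened and atoms get larger.
Here both period and group differ, so the two effects have to be weighed against each other.
F > H: period and group pull opposite ways; the down-group shift dominates (64 vs 32 pm).
C > F: both are in period 2; the period trend gives C the larger value.
B > C: both are in period 2; the period trend gives B the larger value.
S > B: the two effects oppose for this pair; the down-group effect wins (103 vs 85 pm).
For reference (pm): H 32, B 85, C 75, F 64, S 103.
So from largest to smallest: S > B > C > F > H.

S, B, C, F, H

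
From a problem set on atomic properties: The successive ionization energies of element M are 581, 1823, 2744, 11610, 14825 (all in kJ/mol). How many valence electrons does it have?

3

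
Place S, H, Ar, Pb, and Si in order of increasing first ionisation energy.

Pb < Si < S < H < Ar

H is in period 1, group 1; Si is in period 3, group 14; S is in period 3, group 16; Ar is in period 3, group 18; Pb is in period 6, group 14.
First ionization energy rises across a period (greater Z_eff holds electrons more tightly) and falls down a group (valence electrons are farther from the nucleus).
Here both period and group differ, so the two effects have to be weighed against each other.
Si > Pb: Si sits above Pb in group 14, so the down-group effect alone puts Si higher.
S > Si: S lies to the right of Si in period 3, so the across-period effect alone puts S higher.
H > S: the two effects oppose for this pair; the down-group effect wins (1312 vs 1000 kJ/mol).
Ar > H: the two effects oppose for this pair; the across-period effect wins (1521 vs 1312 kJ/mol).
Tabulated first ionization energy (kJ/mol): H 1312, Si 786, S 1000, Ar 1521, Pb 716.
So from lowest to highest: Pb < Si < S < H < Ar.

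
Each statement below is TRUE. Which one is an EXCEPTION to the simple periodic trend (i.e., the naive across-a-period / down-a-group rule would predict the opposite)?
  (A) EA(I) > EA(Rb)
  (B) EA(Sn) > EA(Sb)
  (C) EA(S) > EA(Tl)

The general trend: electron affinity increases across a period and decreases down a group.
(A) I (period 5, group 17) vs Rb (period 5, group 1): the stated order agrees with the simple trend.
(B) Sn (period 5, group 14) vs Sb (period 5, group 15): the stated order contradicts the simple trend.
(C) S (period 3, group 16) vs Tl (period 6, group 13): the stated order agrees with the simple trend.
The exception is (B): adding an electron to Sb's half-filled 5p³ is unfavourable, so Sn has the more exothermic EA.

(B)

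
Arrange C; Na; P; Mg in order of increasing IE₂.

Mg, P, C, Na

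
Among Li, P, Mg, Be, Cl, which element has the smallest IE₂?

Mg

The second ionization energy removes an electron from the +1 ion. For each element: Li⁺ is the bare [He] core; P⁺ still has 4 valence electrons; Mg⁺ still has 1 valence electron; Be⁺ still has 1 valence electron; Cl⁺ still has 6 valence electrons.
Breaking into a closed-shell core is much more expensive than removing a leftover valence electron — Li has the largest IE_2 here.
Valence configurations: P⁺ [Ne]3s²3p², Mg⁺ [Ne]3s¹, Be⁺ [He]2s¹, Cl⁺ [Ne]3s²3p⁴.
The numbers (kJ/mol): Li 7298, P 1907, Mg 1451, Be 1757, Cl 2298.
So the second ionization energies run Mg < Be < P < Cl < Li.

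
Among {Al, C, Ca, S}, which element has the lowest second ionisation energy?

Ca

IE_2 is the cost of taking one more electron from the +1 cation: Al⁺ still has 2 valence electrons; C⁺ still has 3 valence electrons; Ca⁺ still has 1 valence electron; S⁺ still has 5 valence electrons.
All are still removing valence electrons, so compare the +1 ions as you would atoms: IE_2 generally rises across a period (higher Z_eff) and falls down a group (larger shell), subject to the usual subshell exceptions.
Valence configurations: Al⁺ [Ne]3s², C⁺ [He]2s²2p¹, Ca⁺ [Ar]4s¹, S⁺ [Ne]3s²3p³.
Tabulated IE_2 (kJ/mol): Al 1817, C 2353, Ca 1145, S 2252.
Putting it together, IE_2: Ca < Al < S < C.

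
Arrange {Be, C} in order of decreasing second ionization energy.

Consider each +1 ion: Be⁺ still has 1 valence electron; C⁺ still has 3 valence electrons.
All are still removing valence electrons, so compare the +1 ions as you would atoms: IE_2 generally rises across a period (higher Z_eff) and falls down a group (larger shell), subject to the usual subshell exceptions.
Valence configurations: Be⁺ [He]2s¹, C⁺ [He]2s²2p¹.
The numbers (kJ/mol): Be 1757, C 2353.
Hence IE_2: Be < C.

C > Be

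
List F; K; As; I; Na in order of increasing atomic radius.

F is in period 2, group 17; Na is in period 3, group 1; K is in period 4, group 1; As is in period 4, group 15; I is in period 5, group 17.
Moving right in a period, electrons are added to the same shell under a stronger nuclear pull, so atoms get smaller; moving down, a new shell is opened and atoms get larger.
These span different periods and groups, so the two trends combine.
As > F: both effects reinforce here, so As is clearly the larger of the two.
I > As: period and group pull opposite ways; the down-group shift dominates (133 vs 121 pm).
Na > I: the two effects oppose for this pair; the across-period effect wins (155 vs 133 pm).
K > Na: K sits below Na in group 1, so the down-group effect alone puts K larger.
For reference (pm): F 64, Na 155, K 196, As 121, I 133.
So from smallest to largest: F < As < I < Na < K.

F, As, I, Na, K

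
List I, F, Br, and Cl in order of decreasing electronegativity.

F > Cl > Br > I

Atoms toward the upper right of the periodic table pull bonding electrons most strongly.
All are in group 17, so electronegativity increases up the group.
So from highest to lowest: F > Cl > Br > I.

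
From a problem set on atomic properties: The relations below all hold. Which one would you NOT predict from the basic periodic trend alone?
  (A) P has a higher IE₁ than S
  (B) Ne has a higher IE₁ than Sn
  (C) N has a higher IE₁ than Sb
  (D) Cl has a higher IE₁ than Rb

(A)

The general trend: IE₁ increases across a period and decreases down a group.
(A) P (period 3, group 15) vs S (period 3, group 16): the stated order contradicts the simple trend.
(B) Ne (period 2, group 18) vs Sn (period 5, group 14): the stated order agrees with the simple trend.
(C) N (period 2, group 15) vs Sb (period 5, group 15): the stated order agrees with the simple trend.
(D) Cl (period 3, group 17) vs Rb (period 5, group 1): the stated order agrees with the simple trend.
The exception is (A): S (3p⁴) ionizes more easily than half-filled P (3p³) because the paired 3p electron in S is pushed out by e⁻–e⁻ repulsion.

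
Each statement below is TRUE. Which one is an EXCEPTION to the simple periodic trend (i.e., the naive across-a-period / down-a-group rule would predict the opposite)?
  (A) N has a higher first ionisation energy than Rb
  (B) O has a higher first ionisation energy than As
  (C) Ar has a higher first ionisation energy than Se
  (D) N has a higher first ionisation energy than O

(D)

The general trend: first ionisation energy increases across a period and decreases down a group.
(A) N (period 2, group 15) vs Rb (period 5, group 1): the stated order agrees with the simple trend.
(B) O (period 2, group 16) vs As (period 4, group 15): the stated order agrees with the simple trend.
(C) Ar (period 3, group 18) vs Se (period 4, group 16): the stated order agrees with the simple trend.
(D) N (period 2, group 15) vs O (period 2, group 16): the stated order contradicts the simple trend.
The exception is (D): pairing an electron in O's 2p⁴ costs repulsion energy, so O ionizes more easily than half-filled N (2p³).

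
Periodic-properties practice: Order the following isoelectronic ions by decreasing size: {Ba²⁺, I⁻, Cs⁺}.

All of these have 54 electrons, so size is governed by nuclear charge alone: the more protons, the stronger the pull on the same electron cloud, and the smaller the ion.
Nuclear charges: Ba²⁺ (Z=56), Cs⁺ (Z=55), I⁻ (Z=53).
Largest to smallest: I⁻ > Cs⁺ > Ba²⁺.

I⁻, Cs⁺, Ba²⁺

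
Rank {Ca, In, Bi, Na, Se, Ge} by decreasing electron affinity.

Na is in period 3, group 1; Ca is in period 4, group 2; Ge is in period 4, group 14; Se is in period 4, group 16; In is in period 5, group 13; Bi is in period 6, group 15.
Atoms with high Z_eff and room in the valence shell (especially the halogens) have the most exothermic electron affinities.
Neither a single period nor a single group — weigh both effects.
In > Ca: the two effects oppose for this pair; the across-period effect wins (29 vs 2 kJ/mol).
Na > In: the two effects oppose for this pair; the down-group effect wins (53 vs 29 kJ/mol).
Bi > Na: the two effects oppose for this pair; the across-period effect wins (91 vs 53 kJ/mol).
Ge > Bi: period and group pull opposite ways; the down-group shift dominates (119 vs 91 kJ/mol).
Se > Ge: Se lies to the right of Ge in period 4, so the across-period effect alone puts Se higher.
For reference (kJ/mol): Na 53, Ca 2, Ge 119, Se 195, In 29, Bi 91.
So from highest to lowest: Se > Ge > Bi > Na > In > Ca.

Se > Ge > Bi > Na > In > Ca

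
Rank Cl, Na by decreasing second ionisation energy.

After 1 electron has been removed, what remains? Cl⁺ still has 6 valence electrons; Na⁺ is the bare [Ne] core.
Core electrons are held far more tightly than valence electrons, so Na tops the IE_2 order.
Approximate IE_2 values (kJ/mol): Cl 2298, Na 4562.
Overall IE_2 order: Cl < Na.

Na, Cl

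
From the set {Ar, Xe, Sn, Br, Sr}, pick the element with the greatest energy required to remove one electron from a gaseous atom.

Ar

Across a period the outer electron is held more tightly (higher IE₁); down a group it sits in a higher shell, more shielded, and comes off more easily.
Neither a single period nor a single group — weigh both effects.
Sn > Sr: Sn lies to the right of Sr in period 5, so the across-period effect alone puts Sn higher.
Br > Sn: both effects reinforce here, so Br is clearly the higher of the two.
Xe > Br: period and group pull opposite ways; the across-period shift dominates (1170 vs 1140 kJ/mol).
Ar > Xe: Ar sits above Xe in group 18, so the down-group effect alone puts Ar higher.
Approximate values (kJ/mol): Ar 1521, Br 1140, Sr 550, Sn 709, Xe 1170.
The greatest energy required to remove one electron from a gaseous atom among these belongs to Ar.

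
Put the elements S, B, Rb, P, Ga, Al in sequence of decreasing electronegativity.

S, P, B, Ga, Al, Rb

Smaller atoms with higher effective nuclear charge are more electronegative.
Here both period and group differ, so the two effects have to be weighed against each other.
Al > Rb: both effects reinforce here, so Al is clearly the higher of the two.
Ga > Al: this pair runs against the simple trend — see the exception note.
B > Ga: B sits above Ga in group 13, so the down-group effect alone puts B higher.
P > B: period and group pull opposite ways; the across-period shift dominates (2.19 vs 2.04).
S > P: S lies to the right of P in period 3, so the across-period effect alone puts S higher.
Note the exception: Ga has a higher electronegativity than Al, contrary to the simple trend — poor shielding by filled d (and f) subshells raises the heavier element's effective nuclear charge more than the simple down-group trend predicts.
Approximate values (Pauling): B 2.04, Al 1.61, P 2.19, S 2.58, Ga 1.81, Rb 0.82.
So from highest to lowest: S > P > B > Ga > Al > Rb.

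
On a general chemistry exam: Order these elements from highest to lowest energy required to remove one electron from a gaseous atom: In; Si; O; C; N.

N, O, C, Si, In

C is in period 2, group 14; N is in period 2, group 15; O is in period 2, group 16; Si is in period 3, group 14; In is in period 5, group 13.
Removing the outermost electron gets harder across a period and easier down a group.
These span different periods and groups, so the two trends combine.
Si > In: both effects reinforce here, so Si is clearly the higher of the two.
C > Si: they share group 14; the group trend gives C the larger value.
O > C: O lies to the right of C in period 2, so the across-period effect alone puts O higher.
N > O: this pair runs against the simple trend — see the exception note.
Note the exception: N has a higher first ionization energy than O, contrary to the simple trend — pairing an electron in O's 2p⁴ costs repulsion energy, so O ionizes more easily than half-filled N (2p³).
For reference (kJ/mol): C 1086, N 1402, O 1314, Si 786, In 558.
So from highest to lowest: N > O > C > Si > In.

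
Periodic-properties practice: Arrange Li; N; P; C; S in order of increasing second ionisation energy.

P < S < C < N < Li

IE_2 is the cost of taking one more electron from the +1 cation: Li⁺ is the bare [He] core; N⁺ still has 4 valence electrons; P⁺ still has 4 valence electrons; C⁺ still has 3 valence electrons; S⁺ still has 5 valence electrons.
Core electrons are held far more tightly than valence electrons, so Li tops the IE_2 order.
Valence configurations: N⁺ [He]2s²2p², P⁺ [Ne]3s²3p², C⁺ [He]2s²2p¹, S⁺ [Ne]3s²3p³.
Approximate IE_2 values (kJ/mol): Li 7298, N 2856, P 1907, C 2353, S 2252.
Overall IE_2 order: P < S < C < N < Li.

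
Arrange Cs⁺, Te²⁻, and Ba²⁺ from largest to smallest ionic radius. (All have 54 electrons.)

All of these have 54 electrons, so size is governed by nuclear charge alone: the more protons, the stronger the pull on the same electron cloud, and the smaller the ion.
Nuclear charges: Ba²⁺ (Z=56), Cs⁺ (Z=55), Te²⁻ (Z=52).
Largest to smallest: Te²⁻ > Cs⁺ > Ba²⁺.

Te²⁻ > Cs⁺ > Ba²⁺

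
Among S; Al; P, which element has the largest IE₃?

S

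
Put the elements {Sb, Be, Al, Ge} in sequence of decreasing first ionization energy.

Be is in period 2, group 2; Al is in period 3, group 13; Ge is in period 4, group 14; Sb is in period 5, group 15.
IE₁ increases left→right with effective nuclear charge and decreases top→bottom as the valence shell moves farther out.
A diagonal step moves right (one effect) and down (the opposite effect) at once.
Ge > Al: period and group pull opposite ways; the across-period shift dominates (762 vs 578 kJ/mol).
Sb > Ge: period and group pull opposite ways; the across-period shift dominates (831 vs 762 kJ/mol).
Be > Sb: period and group pull opposite ways; the down-group shift dominates (900 vs 831 kJ/mol).
Approximate values (kJ/mol): Be 900, Al 578, Ge 762, Sb 831.
So from highest to lowest: Be > Sb > Ge > Al.

Be > Sb > Ge > Al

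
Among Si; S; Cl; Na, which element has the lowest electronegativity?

Na is in period 3, group 1; Si is in period 3, group 14; S is in period 3, group 16; Cl is in period 3, group 17.
Smaller atoms with higher effective nuclear charge are more electronegative.
All lie in period 3, so electronegativity increases left to right.
The lowest electronegativity among these belongs to Na.

Na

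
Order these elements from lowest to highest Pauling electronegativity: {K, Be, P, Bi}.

K < Be < Bi < P

Be is in period 2, group 2; P is in period 3, group 15; K is in period 4, group 1; Bi is in period 6, group 15.
Electronegativity increases across a period and decreases down a group, tracking effective nuclear charge and atomic size.
Neither a single period nor a single group — weigh both effects.
Be > K: both effects reinforce here, so Be is clearly the higher of the two.
Bi > Be: the two effects oppose for this pair; the across-period effect wins (2.02 vs 1.57).
P > Bi: they share group 15; the group trend gives P the larger value.
Approximate values (Pauling): Be 1.57, P 2.19, K 0.82, Bi 2.02.
So from lowest to highest: K < Be < Bi < P.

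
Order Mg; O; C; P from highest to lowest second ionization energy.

IE_2 is the cost of taking one more electron from the +1 cation: Mg⁺ still has 1 valence electron; O⁺ still has 5 valence electrons; C⁺ still has 3 valence electrons; P⁺ still has 4 valence electrons.
All are still removing valence electrons, so compare the +1 ions as you would atoms: IE_2 generally rises across a period (higher Z_eff) and falls down a group (larger shell), subject to the usual subshell exceptions.
Valence configurations: Mg⁺ [Ne]3s¹, O⁺ [He]2s²2p³, C⁺ [He]2s²2p¹, P⁺ [Ne]3s²3p².
Approximate IE_2 values (kJ/mol): Mg 1451, O 3388, C 2353, P 1907.
Overall IE_2 order: Mg < P < C < O.

O > C > P > Mg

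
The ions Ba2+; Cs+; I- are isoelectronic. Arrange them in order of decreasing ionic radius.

All of these have 54 electrons, so size is governed by nuclear charge alone: the more protons, the stronger the pull on the same electron cloud, and the smaller the ion.
Nuclear charges: Ba2+ (Z=56), Cs+ (Z=55), I- (Z=53).
Largest to smallest: I- > Cs+ > Ba2+.

I- > Cs+ > Ba2+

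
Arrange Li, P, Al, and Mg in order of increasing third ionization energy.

Al, P, Mg, Li

IE_3 is the cost of taking one more electron from the +2 cation: Li²⁺ is already 1 electron into the core; P²⁺ still has 3 valence electrons; Al²⁺ still has 1 valence electron; Mg²⁺ is the bare [Ne] core.
Breaking into a closed-shell core is much more expensive than removing a leftover valence electron — Mg and Li have the largest IE_3 here.
Valence configurations: P²⁺ [Ne]3s²3p¹, Al²⁺ [Ne]3s¹.
Approximate IE_3 values (kJ/mol): Li 11815, P 2914, Al 2745, Mg 7733.
Hence IE_3: Al < P < Mg < Li.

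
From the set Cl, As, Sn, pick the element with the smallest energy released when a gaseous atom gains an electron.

Atoms with high Z_eff and room in the valence shell (especially the halogens) have the most exothermic electron affinities.
Here both period and group differ, so the two effects have to be weighed against each other.
Sn > As: this pair runs against the simple trend — see the exception note.
Cl > Sn: relative to Sn, both the across-period and down-group shifts push Cl's electron affinity up.
Note the exception: Sn has a higher electron affinity than As, contrary to the simple trend — adding an electron to As's half-filled np³ subshell costs electron-pairing energy.
For reference (kJ/mol): Cl 349, As 78, Sn 107.
The smallest energy released when a gaseous atom gains an electron among these belongs to As.

As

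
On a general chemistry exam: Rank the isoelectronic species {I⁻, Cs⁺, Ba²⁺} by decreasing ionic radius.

I⁻ > Cs⁺ > Ba²⁺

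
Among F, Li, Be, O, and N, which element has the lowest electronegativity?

Li

Li is in period 2, group 1; Be is in period 2, group 2; N is in period 2, group 15; O is in period 2, group 16; F is in period 2, group 17.
EN rises left→right (higher Z_eff, smaller atoms) and falls top→bottom (larger, more shielded atoms).
All lie in period 2, so electronegativity increases left to right.
The lowest electronegativity among these belongs to Li.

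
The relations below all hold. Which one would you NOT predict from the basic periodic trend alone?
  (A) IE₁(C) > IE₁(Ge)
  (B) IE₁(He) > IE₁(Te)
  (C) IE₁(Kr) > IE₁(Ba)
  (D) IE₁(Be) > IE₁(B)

(D)

The general trend: first ionisation energy increases across a period and decreases down a group.
(A) C (period 2, group 14) vs Ge (period 4, group 14): the stated order agrees with the simple trend.
(B) He (period 1, group 18) vs Te (period 5, group 16): the stated order agrees with the simple trend.
(C) Kr (period 4, group 18) vs Ba (period 6, group 2): the stated order agrees with the simple trend.
(D) Be (period 2, group 2) vs B (period 2, group 13): the stated order contradicts the simple trend.
The exception is (D): removing B's lone 2p electron is easier than breaking Be's filled 2s².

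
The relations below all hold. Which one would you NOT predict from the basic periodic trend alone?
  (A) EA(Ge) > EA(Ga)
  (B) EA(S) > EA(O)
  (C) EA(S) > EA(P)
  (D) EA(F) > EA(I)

(B)

The general trend: electron affinity increases across a period and decreases down a group.
(A) Ge (period 4, group 14) vs Ga (period 4, group 13): the stated order agrees with the simple trend.
(B) S (period 3, group 16) vs O (period 2, group 16): the stated order contradicts the simple trend.
(C) S (period 3, group 16) vs P (period 3, group 15): the stated order agrees with the simple trend.
(D) F (period 2, group 17) vs I (period 5, group 17): the stated order agrees with the simple trend.
The exception is (B): the compact 2p subshell of O repels the added electron more than S's larger 3p does.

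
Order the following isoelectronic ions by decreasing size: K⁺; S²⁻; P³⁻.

All of these have 18 electrons, so size is governed by nuclear charge alone: the more protons, the stronger the pull on the same electron cloud, and the smaller the ion.
Nuclear charges: K⁺ (Z=19), S²⁻ (Z=16), P³⁻ (Z=15).
Largest to smallest: P³⁻ > S²⁻ > K⁺.

P³⁻ > S²⁻ > K⁺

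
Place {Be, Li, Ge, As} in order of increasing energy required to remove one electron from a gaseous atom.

Li, Ge, Be, As

Li is in period 2, group 1; Be is in period 2, group 2; Ge is in period 4, group 14; As is in period 4, group 15.
Removing the outermost electron gets harder across a period and easier down a group.
Neither a single period nor a single group — weigh both effects.
Ge > Li: period and group pull opposite ways; the across-period shift dominates (762 vs 520 kJ/mol).
Be > Ge: the two effects oppose for this pair; the down-group effect wins (900 vs 762 kJ/mol).
As > Be: period and group pull opposite ways; the across-period shift dominates (947 vs 900 kJ/mol).
Approximate values (kJ/mol): Li 520, Be 900, Ge 762, As 947.
So from lowest to highest: Li < Ge < Be < As.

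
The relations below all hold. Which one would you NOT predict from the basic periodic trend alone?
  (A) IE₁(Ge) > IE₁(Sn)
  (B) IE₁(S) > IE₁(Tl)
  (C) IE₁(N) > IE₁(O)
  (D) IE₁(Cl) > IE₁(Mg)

(C)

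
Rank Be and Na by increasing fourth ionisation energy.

After 3 electrons have been removed, what remains? Be³⁺ is already 1 electron into the core; Na³⁺ is already 2 electrons into the core.
All of these are removing an electron from a noble-gas core or deeper; the smaller core (lower principal quantum number) is held far more tightly, and within a period the higher nuclear charge binds the same core more tightly.
Approximate IE_4 values (kJ/mol): Be 21007, Na 9543.
Overall IE_4 order: Na < Be.

Na < Be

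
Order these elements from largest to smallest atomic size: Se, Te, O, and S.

Te, Se, S, O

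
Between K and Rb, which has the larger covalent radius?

Rb

K is in period 4, group 1; Rb is in period 5, group 1.
Atomic radius shrinks across a period as nuclear charge pulls the same shell inward, and grows down a group as new shells are added.
All are in group 1, so atomic radius increases down the group.
So Rb has the larger covalent radius (Rb > K).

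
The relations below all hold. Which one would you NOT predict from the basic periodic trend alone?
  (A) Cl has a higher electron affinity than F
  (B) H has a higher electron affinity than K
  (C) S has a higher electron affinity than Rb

(A)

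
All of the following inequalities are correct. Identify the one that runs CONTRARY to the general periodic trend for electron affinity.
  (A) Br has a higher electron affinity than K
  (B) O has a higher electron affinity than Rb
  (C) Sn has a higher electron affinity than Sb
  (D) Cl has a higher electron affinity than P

(C)

The general trend: electron affinity increases across a period and decreases down a group.
(A) Br (period 4, group 17) vs K (period 4, group 1): the stated order agrees with the simple trend.
(B) O (period 2, group 16) vs Rb (period 5, group 1): the stated order agrees with the simple trend.
(C) Sn (period 5, group 14) vs Sb (period 5, group 15): the stated order contradicts the simple trend.
(D) Cl (period 3, group 17) vs P (period 3, group 15): the stated order agrees with the simple trend.
The exception is (C): adding an electron to Sb's half-filled 5p³ is unfavourable, so Sn has the more exothermic EA.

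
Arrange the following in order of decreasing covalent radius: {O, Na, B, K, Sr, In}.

K > Sr > Na > In > B > O

B is in period 2, group 13; O is in period 2, group 16; Na is in period 3, group 1; K is in period 4, group 1; Sr is in period 5, group 2; In is in period 5, group 13.
Across a period the added protons contract the valence shell; down a group each new principal shell makes the atom larger.
These span different periods and groups, so the two trends combine.
B > O: both are in period 2; the period trend gives B the larger value.
In > B: they share group 13; the group trend gives In the larger value.
Na > In: the two effects oppose for this pair; the across-period effect wins (155 vs 142 pm).
Sr > Na: period and group pull opposite ways; the down-group shift dominates (185 vs 155 pm).
K > Sr: the two effects oppose for this pair; the across-period effect wins (196 vs 185 pm).
Tabulated atomic radius (pm): B 85, O 63, Na 155, K 196, Sr 185, In 142.
So from largest to smallest: K > Sr > Na > In > B > O.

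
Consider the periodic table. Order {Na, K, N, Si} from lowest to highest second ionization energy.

Si < N < K < Na

The second ionization energy removes an electron from the +1 ion. For each element: Na⁺ is the bare [Ne] core; K⁺ is the bare [Ar] core; N⁺ still has 4 valence electrons; Si⁺ still has 3 valence electrons.
Pulling an electron out of a noble-gas core costs far more than removing a remaining valence electron, so K and Na sit at the high end of IE_2.
Valence configurations: N⁺ [He]2s²2p², Si⁺ [Ne]3s²3p¹.
Tabulated IE_2 (kJ/mol): Na 4562, K 3052, N 2856, Si 1577.
So the second ionization energies run Si < N < K < Na.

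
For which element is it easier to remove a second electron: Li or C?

Consider each +1 ion: Li⁺ is the bare [He] core; C⁺ still has 3 valence electrons.
Pulling an electron out of a noble-gas core costs far more than removing a remaining valence electron, so Li sits at the high end of IE_2.
Tabulated IE_2 (kJ/mol): Li 7298, C 2353.
Hence IE_2: C < Li.

C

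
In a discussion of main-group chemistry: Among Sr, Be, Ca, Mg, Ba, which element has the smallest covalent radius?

Be

Be is in period 2, group 2; Mg is in period 3, group 2; Ca is in period 4, group 2; Sr is in period 5, group 2; Ba is in period 6, group 2.
Atomic radius shrinks across a period as nuclear charge pulls the same shell inward, and grows down a group as new shells are added.
All are in group 2, so atomic radius increases down the group.
The smallest covalent radius among these belongs to Be.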